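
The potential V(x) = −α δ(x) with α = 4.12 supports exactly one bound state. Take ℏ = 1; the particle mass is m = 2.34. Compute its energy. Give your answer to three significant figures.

E = -19.9

The bound state is ψ(x) = √κ e^{−κ|x|}. The derivative jump ψ'(0⁺) − ψ'(0⁻) = −(2mα/ℏ²)ψ(0) fixes κ = mα/ℏ² = 9.641.
Then E = −ℏ²κ²/(2m) = −mα²/(2ℏ²) = -19.86.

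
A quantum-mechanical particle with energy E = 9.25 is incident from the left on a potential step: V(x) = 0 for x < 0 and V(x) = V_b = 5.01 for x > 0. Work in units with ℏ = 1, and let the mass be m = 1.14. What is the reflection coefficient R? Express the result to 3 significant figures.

R = 0.0371

The wavenumbers are k₁ = √(2mE)/ℏ = 4.592 on the left and k₂ = √(2m(E − V_b))/ℏ = 3.109 on the right.
Continuity of ψ and ψ′ at the step yields the reflection amplitude r = (k₁ − k₂)/(k₁ + k₂) = 0.1926; thus R = |r|² = 0.03709, T = 0.9629.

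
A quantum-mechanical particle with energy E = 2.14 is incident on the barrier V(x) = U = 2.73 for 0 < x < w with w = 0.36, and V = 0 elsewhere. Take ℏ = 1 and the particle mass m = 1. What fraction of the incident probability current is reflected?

E < U: inside the barrier ψ ∝ e^{±κx} with κ = √(2m(U − E))/ℏ = 1.086.
κw = 0.3911, sinh(κw) = 0.4011.
The exact tunnelling result is T⁻¹ = 1 + U² sinh²(κw) / [4E(U − E)] = 1.237, so T = 0.808.
R = 1 − T = 0.192.

R = 0.192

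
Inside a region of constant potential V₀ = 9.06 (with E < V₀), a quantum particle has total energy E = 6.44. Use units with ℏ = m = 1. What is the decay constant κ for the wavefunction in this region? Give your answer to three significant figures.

κ = 2.29

Since E < V₀ the TISE in this region is ψ'' = κ²ψ with κ = √(2m(V₀ − E))/ℏ.
κ = √(2 × 1 × 2.62) = 2.289.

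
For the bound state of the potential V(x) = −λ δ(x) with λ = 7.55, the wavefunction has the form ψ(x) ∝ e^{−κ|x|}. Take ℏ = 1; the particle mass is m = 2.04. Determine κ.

κ = 15.4

Integrate −(ℏ²/2m)ψ'' − λδ(x)ψ = Eψ from −ε to +ε: the ψ'' term gives ψ'(0⁺) − ψ'(0⁻) and the δ term gives −(2mλ/ℏ²)ψ(0).
With ψ ∝ e^{−κ|x|} this yields −2κ = −2mλ/ℏ², so κ = mλ/ℏ² = 15.40.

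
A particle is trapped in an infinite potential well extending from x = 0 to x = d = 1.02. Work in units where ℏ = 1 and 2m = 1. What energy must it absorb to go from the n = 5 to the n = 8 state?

ΔE = 370

E_n = n²π²ℏ²/(2md²), so ΔE = (8² − 5²) π²ℏ²/(2md²).
ΔE = 39 × π² / (2 × 0.5 × 1.02²) = 370.0.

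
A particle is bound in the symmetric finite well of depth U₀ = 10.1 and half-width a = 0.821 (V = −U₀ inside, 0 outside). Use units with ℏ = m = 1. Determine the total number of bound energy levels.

The dimensionless depth is z₀ = a√(2mU₀)/ℏ = 0.821 × √(20.20) = 3.690.
A new bound state (alternating even/odd) appears each time z₀ passes a multiple of π/2, so N = ⌊2z₀/π⌋ + 1 = ⌊2.349⌋ + 1 = 3.

N = 3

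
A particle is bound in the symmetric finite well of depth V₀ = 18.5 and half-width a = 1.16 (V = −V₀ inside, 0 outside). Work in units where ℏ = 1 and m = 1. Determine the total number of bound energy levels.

The dimensionless depth is z₀ = a√(2mV₀)/ℏ = 1.16 × √(37.00) = 7.056.
A new bound state (alternating even/odd) appears each time z₀ passes a multiple of π/2, so N = ⌊2z₀/π⌋ + 1 = ⌊4.492⌋ + 1 = 5.

N = 5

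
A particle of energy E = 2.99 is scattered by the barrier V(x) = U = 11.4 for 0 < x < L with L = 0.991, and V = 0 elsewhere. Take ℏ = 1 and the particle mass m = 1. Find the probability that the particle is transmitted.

T = 0.000913

Since E < U the interior solution is evanescent with decay constant κ = √(2m(U − E))/ℏ = 4.101.
κL = 4.064, sinh(κL) = 29.10.
The exact tunnelling result is T⁻¹ = 1 + U² sinh²(κL) / [4E(U − E)] = 1095, so T = 0.000913.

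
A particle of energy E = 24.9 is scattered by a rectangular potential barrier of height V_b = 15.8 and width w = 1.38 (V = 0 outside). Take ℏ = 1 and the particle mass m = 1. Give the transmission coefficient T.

T = 0.961

Above the barrier the interior wavenumber is k₂ = √(2m(E − V_b))/ℏ = 4.266, giving phase k₂w = 5.887.
T = [1 + V_b² sin²(k₂w) / (4E(E − V_b))]⁻¹ = 1/1.041 = 0.961.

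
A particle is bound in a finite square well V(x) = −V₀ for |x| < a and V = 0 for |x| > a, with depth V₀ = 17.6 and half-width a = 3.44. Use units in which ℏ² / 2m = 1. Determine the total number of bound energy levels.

Define the well-strength parameter z₀ = (a/ℏ)√(2mV₀) = 3.44 × √(2·0.5·17.6) = 14.43.
A new bound state (alternating even/odd) appears each time z₀ passes a multiple of π/2, so N = ⌊2z₀/π⌋ + 1 = ⌊9.187⌋ + 1 = 10.

N = 10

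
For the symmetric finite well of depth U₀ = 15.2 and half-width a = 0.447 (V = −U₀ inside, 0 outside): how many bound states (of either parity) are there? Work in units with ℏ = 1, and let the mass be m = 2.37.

N = 3

The dimensionless depth is z₀ = a√(2mU₀)/ℏ = 0.447 × √(72.05) = 3.794.
The even/odd transcendental equations gain one root per π/2 in z₀, giving N = 1 + ⌊2z₀/π⌋ = 1 + ⌊2.415⌋ = 3.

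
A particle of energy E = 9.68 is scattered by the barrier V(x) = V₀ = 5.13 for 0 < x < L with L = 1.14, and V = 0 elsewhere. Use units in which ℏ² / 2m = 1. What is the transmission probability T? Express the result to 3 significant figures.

Above the barrier the interior wavenumber is k₂ = √(2m(E − V₀))/ℏ = 2.133, giving phase k₂L = 2.432.
T = [1 + V₀² sin²(k₂L) / (4E(E − V₀))]⁻¹ = 1/1.063 = 0.940.

T = 0.940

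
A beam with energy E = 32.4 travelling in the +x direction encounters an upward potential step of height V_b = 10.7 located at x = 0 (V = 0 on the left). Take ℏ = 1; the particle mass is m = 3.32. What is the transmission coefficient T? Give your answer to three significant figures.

The wavenumbers are k₁ = √(2mE)/ℏ = 14.67 on the left and k₂ = √(2m(E − V_b))/ℏ = 12.00 on the right.
Continuity of ψ and ψ′ at the step yields the reflection amplitude r = (k₁ − k₂)/(k₁ + k₂) = 0.09988; thus R = |r|² = 0.009976, T = 0.9900.

T = 0.990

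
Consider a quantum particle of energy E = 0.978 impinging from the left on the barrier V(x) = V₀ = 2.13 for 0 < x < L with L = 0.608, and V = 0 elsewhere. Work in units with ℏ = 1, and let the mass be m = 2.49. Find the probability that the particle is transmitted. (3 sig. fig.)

E < V₀: inside the barrier ψ ∝ e^{±κx} with κ = √(2m(V₀ − E))/ℏ = 2.395.
κL = 1.456, sinh(κL) = 2.028.
Matching ψ, ψ′ at both faces gives T = [1 + V₀² sinh²(κL) / (4E(V₀ − E))]⁻¹ = 1/5.142 = 0.194.

T = 0.194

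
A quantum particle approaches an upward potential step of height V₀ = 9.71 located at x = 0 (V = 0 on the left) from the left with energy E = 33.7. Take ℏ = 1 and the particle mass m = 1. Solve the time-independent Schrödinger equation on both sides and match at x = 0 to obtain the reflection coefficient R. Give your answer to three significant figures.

The wavenumbers are k₁ = √(2mE)/ℏ = 8.210 on the left and k₂ = √(2m(E − V₀))/ℏ = 6.927 on the right.
Matching ψ and ψ′ at x = 0 gives r = (k₁ − k₂)/(k₁ + k₂), so R = r² = 0.007184 and T = 1 − R = 0.9928.

R = 0.00718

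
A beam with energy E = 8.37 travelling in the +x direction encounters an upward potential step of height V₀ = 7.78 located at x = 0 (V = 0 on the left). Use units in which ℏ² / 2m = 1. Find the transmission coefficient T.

The wavenumbers are k₁ = √(2mE)/ℏ = 2.893 on the left and k₂ = √(2m(E − V₀))/ℏ = 0.7681 on the right.
Continuity of ψ and ψ′ at the step yields the reflection amplitude r = (k₁ − k₂)/(k₁ + k₂) = 0.5804; thus R = |r|² = 0.3369, T = 0.6631.

T = 0.663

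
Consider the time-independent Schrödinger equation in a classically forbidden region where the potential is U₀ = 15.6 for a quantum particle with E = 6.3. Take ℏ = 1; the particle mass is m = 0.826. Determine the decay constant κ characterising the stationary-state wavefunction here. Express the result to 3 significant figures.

Since E < U₀ the TISE in this region is ψ'' = κ²ψ with κ = √(2m(U₀ − E))/ℏ.
κ = √(2 × 0.826 × 9.3) = 3.920.

κ = 3.92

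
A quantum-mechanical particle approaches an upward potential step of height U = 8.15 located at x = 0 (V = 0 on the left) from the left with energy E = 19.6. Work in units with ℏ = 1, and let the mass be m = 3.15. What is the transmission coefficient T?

The wavenumbers are k₁ = √(2mE)/ℏ = 11.11 on the left and k₂ = √(2m(E − U))/ℏ = 8.493 on the right.
Matching ψ and ψ′ at x = 0 gives r = (k₁ − k₂)/(k₁ + k₂), so R = r² = 0.01784 and T = 1 − R = 0.9822.

T = 0.982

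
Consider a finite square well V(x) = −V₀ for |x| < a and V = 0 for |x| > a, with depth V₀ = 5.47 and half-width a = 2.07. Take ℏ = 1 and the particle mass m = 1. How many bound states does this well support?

N = 5

The dimensionless depth is z₀ = a√(2mV₀)/ℏ = 2.07 × √(10.94) = 6.847.
A new bound state (alternating even/odd) appears each time z₀ passes a multiple of π/2, so N = ⌊2z₀/π⌋ + 1 = ⌊4.359⌋ + 1 = 5.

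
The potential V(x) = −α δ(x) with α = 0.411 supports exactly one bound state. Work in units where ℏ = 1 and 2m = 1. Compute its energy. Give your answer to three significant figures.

E = -0.0422

The bound state is ψ(x) = √κ e^{−κ|x|}. The derivative jump ψ'(0⁺) − ψ'(0⁻) = −(2mα/ℏ²)ψ(0) fixes κ = mα/ℏ² = 0.2055.
Then E = −ℏ²κ²/(2m) = −mα²/(2ℏ²) = -0.04223.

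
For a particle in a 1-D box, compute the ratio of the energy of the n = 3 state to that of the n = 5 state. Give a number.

Since E_n ∝ n², the ratio is (3/5)² = 0.36.

0.36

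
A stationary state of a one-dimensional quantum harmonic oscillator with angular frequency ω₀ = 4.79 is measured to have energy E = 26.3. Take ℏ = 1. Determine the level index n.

n = 5

E_n = ℏω₀(n + ½) ⇒ n = E/(ℏω₀) − ½ = 26.3/4.79 − 0.5 = 4.991 → n = 5.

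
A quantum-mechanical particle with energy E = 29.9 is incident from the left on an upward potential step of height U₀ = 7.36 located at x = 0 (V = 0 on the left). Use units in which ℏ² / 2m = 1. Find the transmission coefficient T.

On each side the TISE gives plane waves with k = √(2m(E − V))/ℏ: k₁ = √(2·½·29.9) = 5.468, k₂ = √(2·½·22.54) = 4.748.
Continuity of ψ and ψ′ at the step yields the reflection amplitude r = (k₁ − k₂)/(k₁ + k₂) = 0.07052; thus R = |r|² = 0.004974, T = 0.9950.

T = 0.995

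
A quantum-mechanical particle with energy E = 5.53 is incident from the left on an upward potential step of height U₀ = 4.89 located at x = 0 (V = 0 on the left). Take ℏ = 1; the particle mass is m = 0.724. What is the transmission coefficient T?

On each side the TISE gives plane waves with k = √(2m(E − V))/ℏ: k₁ = √(2·0.724·5.53) = 2.830, k₂ = √(2·0.724·0.64) = 0.9627.
Continuity of ψ and ψ′ at the step yields the reflection amplitude r = (k₁ − k₂)/(k₁ + k₂) = 0.4923; thus R = |r|² = 0.2424, T = 0.7576.

T = 0.758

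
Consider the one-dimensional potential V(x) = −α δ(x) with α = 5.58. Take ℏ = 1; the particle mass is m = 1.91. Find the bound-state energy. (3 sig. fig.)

The bound state is ψ(x) = √κ e^{−κ|x|}. The derivative jump ψ'(0⁺) − ψ'(0⁻) = −(2mα/ℏ²)ψ(0) fixes κ = mα/ℏ² = 10.66.
Then E = −ℏ²κ²/(2m) = −mα²/(2ℏ²) = -29.74.

E = -29.7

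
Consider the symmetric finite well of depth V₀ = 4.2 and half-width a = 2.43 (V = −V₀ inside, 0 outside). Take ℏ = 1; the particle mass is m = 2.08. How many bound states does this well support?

Define the well-strength parameter z₀ = (a/ℏ)√(2mV₀) = 2.43 × √(2·2.08·4.2) = 10.16.
The even/odd transcendental equations gain one root per π/2 in z₀, giving N = 1 + ⌊2z₀/π⌋ = 1 + ⌊6.466⌋ = 7.

N = 7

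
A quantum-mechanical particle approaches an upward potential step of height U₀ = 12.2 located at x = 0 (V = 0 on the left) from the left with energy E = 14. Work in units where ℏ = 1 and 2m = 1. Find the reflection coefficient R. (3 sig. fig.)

The wavenumbers are k₁ = √(2mE)/ℏ = 3.742 on the left and k₂ = √(2m(E − U₀))/ℏ = 1.342 on the right.
Continuity of ψ and ψ′ at the step yields the reflection amplitude r = (k₁ − k₂)/(k₁ + k₂) = 0.4721; thus R = |r|² = 0.2229, T = 0.7771.

R = 0.223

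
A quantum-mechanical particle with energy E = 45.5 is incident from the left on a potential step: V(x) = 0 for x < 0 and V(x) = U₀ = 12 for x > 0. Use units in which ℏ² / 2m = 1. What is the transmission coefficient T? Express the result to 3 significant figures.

T = 0.994

The wavenumbers are k₁ = √(2mE)/ℏ = 6.745 on the left and k₂ = √(2m(E − U₀))/ℏ = 5.788 on the right.
Matching ψ and ψ′ at x = 0 gives r = (k₁ − k₂)/(k₁ + k₂), so R = r² = 0.005836 and T = 1 − R = 0.9942.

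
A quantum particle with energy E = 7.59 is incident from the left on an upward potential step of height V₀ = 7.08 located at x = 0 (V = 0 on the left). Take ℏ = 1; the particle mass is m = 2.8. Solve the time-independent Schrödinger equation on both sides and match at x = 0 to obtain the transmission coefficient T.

T = 0.654

The wavenumbers are k₁ = √(2mE)/ℏ = 6.520 on the left and k₂ = √(2m(E − V₀))/ℏ = 1.690 on the right.
Continuity of ψ and ψ′ at the step yields the reflection amplitude r = (k₁ − k₂)/(k₁ + k₂) = 0.5883; thus R = |r|² = 0.3461, T = 0.6539.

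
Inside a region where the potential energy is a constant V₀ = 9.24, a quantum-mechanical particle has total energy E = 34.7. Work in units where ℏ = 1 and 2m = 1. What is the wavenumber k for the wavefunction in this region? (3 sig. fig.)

With E > V₀ the solution is oscillatory, ψ ∝ e^{±ikx} with k = √(2m(E − V₀))/ℏ.
k = √(2 × 0.5 × 25.46) = 5.046.

k = 5.05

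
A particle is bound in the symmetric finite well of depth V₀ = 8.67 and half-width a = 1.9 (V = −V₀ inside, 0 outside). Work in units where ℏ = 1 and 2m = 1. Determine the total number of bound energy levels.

The dimensionless depth is z₀ = a√(2mV₀)/ℏ = 1.9 × √(8.670) = 5.595.
The even/odd transcendental equations gain one root per π/2 in z₀, giving N = 1 + ⌊2z₀/π⌋ = 1 + ⌊3.562⌋ = 4.

N = 4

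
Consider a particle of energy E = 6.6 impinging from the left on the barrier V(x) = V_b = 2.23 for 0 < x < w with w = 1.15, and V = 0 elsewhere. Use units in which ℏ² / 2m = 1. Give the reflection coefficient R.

E > V_b: inside the barrier k₂ = √(2m(E − V_b))/ℏ = 2.090, k₂w = 2.404.
Matching at both interfaces gives T⁻¹ = 1 + V_b² sin²(k₂w) / [4E(E − V_b)] = 1.019, hence T = 0.981.
R = 1 − T = 0.0191.

R = 0.0191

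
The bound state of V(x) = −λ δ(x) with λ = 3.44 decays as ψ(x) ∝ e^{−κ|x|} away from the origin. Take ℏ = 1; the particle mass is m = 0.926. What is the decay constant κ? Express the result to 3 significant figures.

Integrate −(ℏ²/2m)ψ'' − λδ(x)ψ = Eψ from −ε to +ε: the ψ'' term gives ψ'(0⁺) − ψ'(0⁻) and the δ term gives −(2mλ/ℏ²)ψ(0).
With ψ ∝ e^{−κ|x|} this yields −2κ = −2mλ/ℏ², so κ = mλ/ℏ² = 3.185.

κ = 3.19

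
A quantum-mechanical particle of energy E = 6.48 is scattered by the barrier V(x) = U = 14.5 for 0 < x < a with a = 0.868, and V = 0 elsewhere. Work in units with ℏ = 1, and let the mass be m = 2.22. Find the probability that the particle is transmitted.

T = 0.000125

E < U: inside the barrier ψ ∝ e^{±κx} with κ = √(2m(U − E))/ℏ = 5.967.
κa = 5.180, sinh(κa) = 88.81.
The exact tunnelling result is T⁻¹ = 1 + U² sinh²(κa) / [4E(U − E)] = 7977, so T = 0.000125.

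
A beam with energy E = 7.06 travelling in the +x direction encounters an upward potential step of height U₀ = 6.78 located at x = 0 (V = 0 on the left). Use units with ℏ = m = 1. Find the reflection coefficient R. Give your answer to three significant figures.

R = 0.446

On each side the TISE gives plane waves with k = √(2m(E − V))/ℏ: k₁ = √(2·1·7.06) = 3.758, k₂ = √(2·1·0.28) = 0.7483.
Continuity of ψ and ψ′ at the step yields the reflection amplitude r = (k₁ − k₂)/(k₁ + k₂) = 0.6679; thus R = |r|² = 0.4460, T = 0.5540.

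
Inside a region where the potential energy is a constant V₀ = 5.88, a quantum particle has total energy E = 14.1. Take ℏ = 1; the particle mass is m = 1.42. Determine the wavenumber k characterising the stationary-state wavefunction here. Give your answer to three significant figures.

With E > V₀ the solution is oscillatory, ψ ∝ e^{±ikx} with k = √(2m(E − V₀))/ℏ.
k = √(2 × 1.42 × 8.22) = 4.832.

k = 4.83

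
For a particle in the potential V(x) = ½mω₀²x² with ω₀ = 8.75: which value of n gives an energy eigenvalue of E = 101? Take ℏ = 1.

n = 11

E_n = ℏω₀(n + ½) ⇒ n = E/(ℏω₀) − ½ = 101/8.75 − 0.5 = 11.043 → n = 11.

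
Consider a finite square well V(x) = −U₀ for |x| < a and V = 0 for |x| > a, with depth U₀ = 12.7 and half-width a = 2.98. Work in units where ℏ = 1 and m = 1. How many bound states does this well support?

The dimensionless depth is z₀ = a√(2mU₀)/ℏ = 2.98 × √(25.40) = 15.02.
The even/odd transcendental equations gain one root per π/2 in z₀, giving N = 1 + ⌊2z₀/π⌋ = 1 + ⌊9.561⌋ = 10.

N = 10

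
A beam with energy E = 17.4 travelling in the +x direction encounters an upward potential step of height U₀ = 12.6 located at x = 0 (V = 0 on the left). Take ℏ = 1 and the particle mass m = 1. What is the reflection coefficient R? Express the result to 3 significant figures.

The wavenumbers are k₁ = √(2mE)/ℏ = 5.899 on the left and k₂ = √(2m(E − U₀))/ℏ = 3.098 on the right.
Continuity of ψ and ψ′ at the step yields the reflection amplitude r = (k₁ − k₂)/(k₁ + k₂) = 0.3113; thus R = |r|² = 0.09690, T = 0.9031.

R = 0.0969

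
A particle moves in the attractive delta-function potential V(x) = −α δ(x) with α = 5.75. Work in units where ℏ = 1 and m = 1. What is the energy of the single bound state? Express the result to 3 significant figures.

For x ≠ 0 the bound state is ψ ∝ e^{−κ|x|}; integrating the TISE across the delta gives the cusp condition 2κ = 2mα/ℏ², so κ = 5.750.
Then E = −ℏ²κ²/(2m) = −mα²/(2ℏ²) = -16.53.

E = -16.5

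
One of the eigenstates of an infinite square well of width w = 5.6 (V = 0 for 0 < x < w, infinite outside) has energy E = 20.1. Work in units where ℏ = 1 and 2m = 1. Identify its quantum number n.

n = 8

From E_n = n²π²ℏ²/(2mw²) invert to n = √(2mw²E)/(πℏ).
n = (5.6/π) × √(2 × 0.5 × 20.1) = 7.992 → n = 8.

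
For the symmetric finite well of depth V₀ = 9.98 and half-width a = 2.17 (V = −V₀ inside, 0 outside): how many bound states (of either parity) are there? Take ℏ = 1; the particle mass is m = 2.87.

N = 11

Define the well-strength parameter z₀ = (a/ℏ)√(2mV₀) = 2.17 × √(2·2.87·9.98) = 16.42.
A new bound state (alternating even/odd) appears each time z₀ passes a multiple of π/2, so N = ⌊2z₀/π⌋ + 1 = ⌊10.46⌋ + 1 = 11.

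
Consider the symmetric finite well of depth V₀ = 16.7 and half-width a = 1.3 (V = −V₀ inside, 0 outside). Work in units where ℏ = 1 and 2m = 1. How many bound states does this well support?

The dimensionless depth is z₀ = a√(2mV₀)/ℏ = 1.3 × √(16.70) = 5.313.
The even/odd transcendental equations gain one root per π/2 in z₀, giving N = 1 + ⌊2z₀/π⌋ = 1 + ⌊3.382⌋ = 4.

N = 4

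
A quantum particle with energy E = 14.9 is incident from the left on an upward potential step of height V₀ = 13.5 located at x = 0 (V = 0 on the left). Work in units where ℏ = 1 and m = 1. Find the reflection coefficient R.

On each side the TISE gives plane waves with k = √(2m(E − V))/ℏ: k₁ = √(2·1·14.9) = 5.459, k₂ = √(2·1·1.4) = 1.673.
Matching ψ and ψ′ at x = 0 gives r = (k₁ − k₂)/(k₁ + k₂), so R = r² = 0.2817 and T = 1 − R = 0.7183.

R = 0.282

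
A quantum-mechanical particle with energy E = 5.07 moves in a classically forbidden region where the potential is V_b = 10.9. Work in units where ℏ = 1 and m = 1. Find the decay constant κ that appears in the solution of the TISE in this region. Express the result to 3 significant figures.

κ = 3.41

Since E < V_b the TISE in this region is ψ'' = κ²ψ with κ = √(2m(V_b − E))/ℏ.
κ = √(2 × 1 × 5.83) = 3.415.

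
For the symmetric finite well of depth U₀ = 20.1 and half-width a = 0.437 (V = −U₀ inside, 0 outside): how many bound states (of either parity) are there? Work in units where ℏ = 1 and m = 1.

N = 2

The dimensionless depth is z₀ = a√(2mU₀)/ℏ = 0.437 × √(40.20) = 2.771.
The even/odd transcendental equations gain one root per π/2 in z₀, giving N = 1 + ⌊2z₀/π⌋ = 1 + ⌊1.764⌋ = 2.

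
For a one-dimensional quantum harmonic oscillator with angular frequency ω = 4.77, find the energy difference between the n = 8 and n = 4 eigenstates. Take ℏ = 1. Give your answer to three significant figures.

ΔE = 19.1

E_n = ℏω(n + ½), so ΔE = (8 − 4) ℏω = 4 × 4.77 = 19.08.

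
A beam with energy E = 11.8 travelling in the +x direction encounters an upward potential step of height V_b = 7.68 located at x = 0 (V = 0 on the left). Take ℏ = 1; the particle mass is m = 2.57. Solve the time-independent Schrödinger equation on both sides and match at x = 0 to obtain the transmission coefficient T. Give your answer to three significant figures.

On each side the TISE gives plane waves with k = √(2m(E − V))/ℏ: k₁ = √(2·2.57·11.8) = 7.788, k₂ = √(2·2.57·4.12) = 4.602.
Continuity of ψ and ψ′ at the step yields the reflection amplitude r = (k₁ − k₂)/(k₁ + k₂) = 0.2572; thus R = |r|² = 0.06613, T = 0.9339.

T = 0.934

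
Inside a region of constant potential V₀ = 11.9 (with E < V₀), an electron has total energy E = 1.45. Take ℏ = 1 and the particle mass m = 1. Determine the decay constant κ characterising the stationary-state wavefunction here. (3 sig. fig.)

Since E < V₀ the TISE in this region is ψ'' = κ²ψ with κ = √(2m(V₀ − E))/ℏ.
κ = √(2 × 1 × 10.45) = 4.572.

κ = 4.57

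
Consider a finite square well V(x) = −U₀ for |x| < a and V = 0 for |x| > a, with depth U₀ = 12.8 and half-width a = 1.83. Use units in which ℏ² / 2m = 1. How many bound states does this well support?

The dimensionless depth is z₀ = a√(2mU₀)/ℏ = 1.83 × √(12.80) = 6.547.
A new bound state (alternating even/odd) appears each time z₀ passes a multiple of π/2, so N = ⌊2z₀/π⌋ + 1 = ⌊4.168⌋ + 1 = 5.

N = 5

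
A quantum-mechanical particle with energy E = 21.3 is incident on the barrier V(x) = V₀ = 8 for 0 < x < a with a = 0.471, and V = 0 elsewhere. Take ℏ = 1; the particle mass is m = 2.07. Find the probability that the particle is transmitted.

Above the barrier the interior wavenumber is k₂ = √(2m(E − V₀))/ℏ = 7.420, giving phase k₂a = 3.495.
T = [1 + V₀² sin²(k₂a) / (4E(E − V₀))]⁻¹ = 1/1.007 = 0.993.

T = 0.993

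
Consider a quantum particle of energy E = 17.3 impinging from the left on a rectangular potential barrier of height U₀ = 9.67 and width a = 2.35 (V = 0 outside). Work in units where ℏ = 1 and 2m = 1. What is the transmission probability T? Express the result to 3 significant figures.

T = 0.992

E > U₀: inside the barrier k₂ = √(2m(E − U₀))/ℏ = 2.762, k₂a = 6.491.
Matching at both interfaces gives T⁻¹ = 1 + U₀² sin²(k₂a) / [4E(E − U₀)] = 1.008, hence T = 0.992.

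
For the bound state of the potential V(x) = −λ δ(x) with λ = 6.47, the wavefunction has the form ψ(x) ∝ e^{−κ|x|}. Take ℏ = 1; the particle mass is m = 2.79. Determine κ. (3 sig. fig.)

κ = 18.1

Integrate −(ℏ²/2m)ψ'' − λδ(x)ψ = Eψ from −ε to +ε: the ψ'' term gives ψ'(0⁺) − ψ'(0⁻) and the δ term gives −(2mλ/ℏ²)ψ(0).
With ψ ∝ e^{−κ|x|} this yields −2κ = −2mλ/ℏ², so κ = mλ/ℏ² = 18.05.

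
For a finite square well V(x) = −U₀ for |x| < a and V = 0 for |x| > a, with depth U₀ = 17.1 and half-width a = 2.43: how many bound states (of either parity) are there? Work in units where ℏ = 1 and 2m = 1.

N = 7

Define the well-strength parameter z₀ = (a/ℏ)√(2mU₀) = 2.43 × √(2·0.5·17.1) = 10.05.
The even/odd transcendental equations gain one root per π/2 in z₀, giving N = 1 + ⌊2z₀/π⌋ = 1 + ⌊6.397⌋ = 7.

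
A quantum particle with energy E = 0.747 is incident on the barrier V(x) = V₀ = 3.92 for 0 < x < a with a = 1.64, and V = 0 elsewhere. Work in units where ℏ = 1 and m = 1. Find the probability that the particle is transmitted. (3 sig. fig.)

T = 0.000637

E < V₀: inside the barrier ψ ∝ e^{±κx} with κ = √(2m(V₀ − E))/ℏ = 2.519.
κa = 4.131, sinh(κa) = 31.12.
The exact tunnelling result is T⁻¹ = 1 + V₀² sinh²(κa) / [4E(V₀ − E)] = 1571, so T = 0.000637.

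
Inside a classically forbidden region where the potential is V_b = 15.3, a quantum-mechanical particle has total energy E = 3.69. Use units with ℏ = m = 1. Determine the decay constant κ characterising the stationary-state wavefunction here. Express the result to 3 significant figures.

κ = 4.82

Since E < V_b the TISE in this region is ψ'' = κ²ψ with κ = √(2m(V_b − E))/ℏ.
κ = √(2 × 1 × 11.61) = 4.819.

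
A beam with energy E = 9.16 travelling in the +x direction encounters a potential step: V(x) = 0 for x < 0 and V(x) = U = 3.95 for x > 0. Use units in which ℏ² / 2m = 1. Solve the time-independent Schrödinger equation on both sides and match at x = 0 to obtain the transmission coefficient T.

T = 0.980

The wavenumbers are k₁ = √(2mE)/ℏ = 3.027 on the left and k₂ = √(2m(E − U))/ℏ = 2.283 on the right.
Matching ψ and ψ′ at x = 0 gives r = (k₁ − k₂)/(k₁ + k₂), so R = r² = 0.01964 and T = 1 − R = 0.9804.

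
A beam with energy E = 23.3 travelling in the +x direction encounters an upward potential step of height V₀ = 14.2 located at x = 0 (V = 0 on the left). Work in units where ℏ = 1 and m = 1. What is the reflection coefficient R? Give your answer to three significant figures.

The wavenumbers are k₁ = √(2mE)/ℏ = 6.826 on the left and k₂ = √(2m(E − V₀))/ℏ = 4.266 on the right.
Continuity of ψ and ψ′ at the step yields the reflection amplitude r = (k₁ − k₂)/(k₁ + k₂) = 0.2308; thus R = |r|² = 0.05327, T = 0.9467.

R = 0.0533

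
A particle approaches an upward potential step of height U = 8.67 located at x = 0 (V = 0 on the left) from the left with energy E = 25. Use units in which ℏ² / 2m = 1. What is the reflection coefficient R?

The wavenumbers are k₁ = √(2mE)/ℏ = 5.000 on the left and k₂ = √(2m(E − U))/ℏ = 4.041 on the right.
Continuity of ψ and ψ′ at the step yields the reflection amplitude r = (k₁ − k₂)/(k₁ + k₂) = 0.1061; thus R = |r|² = 0.01125, T = 0.9887.

R = 0.0113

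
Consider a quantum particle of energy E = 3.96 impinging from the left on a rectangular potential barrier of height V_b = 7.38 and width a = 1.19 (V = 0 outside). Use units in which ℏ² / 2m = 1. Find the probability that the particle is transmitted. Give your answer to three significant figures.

T = 0.0476

E < V_b: inside the barrier ψ ∝ e^{±κx} with κ = √(2m(V_b − E))/ℏ = 1.849.
κa = 2.201, sinh(κa) = 4.460.
The exact tunnelling result is T⁻¹ = 1 + V_b² sinh²(κa) / [4E(V_b − E)] = 21.00, so T = 0.0476.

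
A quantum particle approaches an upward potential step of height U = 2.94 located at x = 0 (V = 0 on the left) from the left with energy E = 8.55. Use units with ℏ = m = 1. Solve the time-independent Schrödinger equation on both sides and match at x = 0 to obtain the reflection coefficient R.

The wavenumbers are k₁ = √(2mE)/ℏ = 4.135 on the left and k₂ = √(2m(E − U))/ℏ = 3.350 on the right.
Matching ψ and ψ′ at x = 0 gives r = (k₁ − k₂)/(k₁ + k₂), so R = r² = 0.01102 and T = 1 − R = 0.9890.

R = 0.0110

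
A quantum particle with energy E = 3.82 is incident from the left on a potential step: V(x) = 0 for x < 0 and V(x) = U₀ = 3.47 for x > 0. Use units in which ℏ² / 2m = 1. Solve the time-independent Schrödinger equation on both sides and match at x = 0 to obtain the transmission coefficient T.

T = 0.713

On each side the TISE gives plane waves with k = √(2m(E − V))/ℏ: k₁ = √(2·½·3.82) = 1.954, k₂ = √(2·½·0.35) = 0.5916.
Continuity of ψ and ψ′ at the step yields the reflection amplitude r = (k₁ − k₂)/(k₁ + k₂) = 0.5353; thus R = |r|² = 0.2865, T = 0.7135.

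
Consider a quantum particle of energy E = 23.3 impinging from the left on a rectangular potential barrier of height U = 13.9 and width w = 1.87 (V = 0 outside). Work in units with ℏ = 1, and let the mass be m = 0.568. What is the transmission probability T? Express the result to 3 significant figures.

T = 0.994

Above the barrier the interior wavenumber is k₂ = √(2m(E − U))/ℏ = 3.268, giving phase k₂w = 6.111.
Matching at both interfaces gives T⁻¹ = 1 + U² sin²(k₂w) / [4E(E − U)] = 1.006, hence T = 0.994.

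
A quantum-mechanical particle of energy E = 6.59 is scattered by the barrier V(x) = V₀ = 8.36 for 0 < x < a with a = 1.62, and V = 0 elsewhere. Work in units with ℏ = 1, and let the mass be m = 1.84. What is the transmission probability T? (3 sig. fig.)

T = 0.000684

E < V₀: inside the barrier ψ ∝ e^{±κx} with κ = √(2m(V₀ − E))/ℏ = 2.552.
κa = 4.135, sinh(κa) = 31.22.
Matching ψ, ψ′ at both faces gives T = [1 + V₀² sinh²(κa) / (4E(V₀ − E))]⁻¹ = 1/1461 = 0.000684.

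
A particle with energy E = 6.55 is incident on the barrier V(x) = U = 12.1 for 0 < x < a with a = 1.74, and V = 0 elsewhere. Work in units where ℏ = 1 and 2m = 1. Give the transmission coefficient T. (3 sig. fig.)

T = 0.00109

Since E < U the interior solution is evanescent with decay constant κ = √(2m(U − E))/ℏ = 2.356.
κa = 4.099, sinh(κa) = 30.14.
Matching ψ, ψ′ at both faces gives T = [1 + U² sinh²(κa) / (4E(U − E))]⁻¹ = 1/915.5 = 0.00109.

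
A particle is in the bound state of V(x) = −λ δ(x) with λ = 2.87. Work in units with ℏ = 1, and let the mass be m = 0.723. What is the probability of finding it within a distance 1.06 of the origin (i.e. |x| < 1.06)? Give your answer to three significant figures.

P = 0.988

The normalised bound state is ψ = √κ e^{−κ|x|} with κ = mλ/ℏ² = 2.075.
P(|x| < d) = ∫_{−d}^{d} κ e^{−2κ|x|} dx = 1 − e^{−2κd} = 1 − e^{−4.399} = 0.9877.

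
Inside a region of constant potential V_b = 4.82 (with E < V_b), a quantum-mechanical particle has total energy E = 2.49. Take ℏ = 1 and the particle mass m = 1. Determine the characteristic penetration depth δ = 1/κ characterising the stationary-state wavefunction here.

Since E < V_b the TISE in this region is ψ'' = κ²ψ with κ = √(2m(V_b − E))/ℏ.
κ = √(2 × 1 × 2.33) = 2.159. The penetration depth is δ = 1/κ = 0.463.

δ = 0.463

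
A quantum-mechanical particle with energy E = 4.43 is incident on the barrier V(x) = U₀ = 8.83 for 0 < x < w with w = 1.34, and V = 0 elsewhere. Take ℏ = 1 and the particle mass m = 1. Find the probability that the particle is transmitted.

Since E < U₀ the interior solution is evanescent with decay constant κ = √(2m(U₀ − E))/ℏ = 2.966.
κw = 3.975, sinh(κw) = 26.62.
Matching ψ, ψ′ at both faces gives T = [1 + U₀² sinh²(κw) / (4E(U₀ − E))]⁻¹ = 1/709.5 = 0.00141.

T = 0.00141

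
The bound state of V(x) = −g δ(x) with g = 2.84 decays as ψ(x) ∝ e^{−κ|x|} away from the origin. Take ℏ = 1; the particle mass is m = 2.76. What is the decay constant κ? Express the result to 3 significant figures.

Integrate −(ℏ²/2m)ψ'' − gδ(x)ψ = Eψ from −ε to +ε: the ψ'' term gives ψ'(0⁺) − ψ'(0⁻) and the δ term gives −(2mg/ℏ²)ψ(0).
With ψ ∝ e^{−κ|x|} this yields −2κ = −2mg/ℏ², so κ = mg/ℏ² = 7.838.

κ = 7.84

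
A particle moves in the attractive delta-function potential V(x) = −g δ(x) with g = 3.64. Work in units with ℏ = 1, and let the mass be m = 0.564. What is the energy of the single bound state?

E = -3.74

For x ≠ 0 the bound state is ψ ∝ e^{−κ|x|}; integrating the TISE across the delta gives the cusp condition 2κ = 2mg/ℏ², so κ = 2.053.
Then E = −ℏ²κ²/(2m) = −mg²/(2ℏ²) = -3.736.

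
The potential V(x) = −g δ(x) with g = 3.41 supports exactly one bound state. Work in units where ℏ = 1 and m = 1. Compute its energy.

E = -5.81

For x ≠ 0 the bound state is ψ ∝ e^{−κ|x|}; integrating the TISE across the delta gives the cusp condition 2κ = 2mg/ℏ², so κ = 3.410.
Then E = −ℏ²κ²/(2m) = −mg²/(2ℏ²) = -5.814.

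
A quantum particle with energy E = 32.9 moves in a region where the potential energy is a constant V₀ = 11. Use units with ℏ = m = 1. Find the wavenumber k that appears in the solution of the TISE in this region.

With E > V₀ the solution is oscillatory, ψ ∝ e^{±ikx} with k = √(2m(E − V₀))/ℏ.
k = √(2 × 1 × 21.9) = 6.618.

k = 6.62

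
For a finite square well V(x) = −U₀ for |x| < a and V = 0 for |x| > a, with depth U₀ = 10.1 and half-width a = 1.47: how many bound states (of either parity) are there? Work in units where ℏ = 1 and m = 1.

The dimensionless depth is z₀ = a√(2mU₀)/ℏ = 1.47 × √(20.20) = 6.607.
A new bound state (alternating even/odd) appears each time z₀ passes a multiple of π/2, so N = ⌊2z₀/π⌋ + 1 = ⌊4.206⌋ + 1 = 5.

N = 5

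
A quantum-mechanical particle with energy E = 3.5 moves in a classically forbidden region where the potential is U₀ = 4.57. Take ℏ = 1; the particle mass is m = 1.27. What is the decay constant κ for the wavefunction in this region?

Since E < U₀ the TISE in this region is ψ'' = κ²ψ with κ = √(2m(U₀ − E))/ℏ.
κ = √(2 × 1.27 × 1.07) = 1.649.

κ = 1.65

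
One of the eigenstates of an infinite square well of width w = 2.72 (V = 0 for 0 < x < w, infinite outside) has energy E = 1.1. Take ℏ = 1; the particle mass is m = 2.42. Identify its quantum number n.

From E_n = n²π²ℏ²/(2mw²) invert to n = √(2mw²E)/(πℏ).
n = (2.72/π) × √(2 × 2.42 × 1.1) = 1.998 → n = 2.

n = 2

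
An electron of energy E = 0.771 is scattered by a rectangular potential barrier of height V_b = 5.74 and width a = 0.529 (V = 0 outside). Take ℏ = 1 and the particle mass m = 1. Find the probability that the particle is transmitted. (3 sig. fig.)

T = 0.0665

E < V_b: inside the barrier ψ ∝ e^{±κx} with κ = √(2m(V_b − E))/ℏ = 3.152.
κa = 1.668, sinh(κa) = 2.556.
Matching ψ, ψ′ at both faces gives T = [1 + V_b² sinh²(κa) / (4E(V_b − E))]⁻¹ = 1/15.04 = 0.0665.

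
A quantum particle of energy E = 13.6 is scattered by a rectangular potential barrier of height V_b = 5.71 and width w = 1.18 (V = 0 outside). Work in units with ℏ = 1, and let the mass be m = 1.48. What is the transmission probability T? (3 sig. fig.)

E > V_b: inside the barrier k₂ = √(2m(E − V_b))/ℏ = 4.833, k₂w = 5.703.
Matching at both interfaces gives T⁻¹ = 1 + V_b² sin²(k₂w) / [4E(E − V_b)] = 1.023, hence T = 0.978.

T = 0.978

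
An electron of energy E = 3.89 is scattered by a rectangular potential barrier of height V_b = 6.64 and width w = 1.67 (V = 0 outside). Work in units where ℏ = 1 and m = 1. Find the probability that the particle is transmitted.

T = 0.00154

E < V_b: inside the barrier ψ ∝ e^{±κx} with κ = √(2m(V_b − E))/ℏ = 2.345.
κw = 3.916, sinh(κw) = 25.10.
The exact tunnelling result is T⁻¹ = 1 + V_b² sinh²(κw) / [4E(V_b − E)] = 650.3, so T = 0.00154.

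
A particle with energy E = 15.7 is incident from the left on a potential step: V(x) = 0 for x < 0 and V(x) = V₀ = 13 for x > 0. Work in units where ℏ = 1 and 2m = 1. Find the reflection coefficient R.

R = 0.171

The wavenumbers are k₁ = √(2mE)/ℏ = 3.962 on the left and k₂ = √(2m(E − V₀))/ℏ = 1.643 on the right.
Matching ψ and ψ′ at x = 0 gives r = (k₁ − k₂)/(k₁ + k₂), so R = r² = 0.1712 and T = 1 − R = 0.8288.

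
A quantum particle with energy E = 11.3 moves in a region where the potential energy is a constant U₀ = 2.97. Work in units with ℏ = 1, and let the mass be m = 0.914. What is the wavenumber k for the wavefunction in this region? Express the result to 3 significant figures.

k = 3.90

With E > U₀ the solution is oscillatory, ψ ∝ e^{±ikx} with k = √(2m(E − U₀))/ℏ.
k = √(2 × 0.914 × 8.33) = 3.902.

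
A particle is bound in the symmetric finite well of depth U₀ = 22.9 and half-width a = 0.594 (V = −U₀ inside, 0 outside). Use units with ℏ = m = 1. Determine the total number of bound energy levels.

N = 3

Define the well-strength parameter z₀ = (a/ℏ)√(2mU₀) = 0.594 × √(2·1·22.9) = 4.020.
A new bound state (alternating even/odd) appears each time z₀ passes a multiple of π/2, so N = ⌊2z₀/π⌋ + 1 = ⌊2.559⌋ + 1 = 3.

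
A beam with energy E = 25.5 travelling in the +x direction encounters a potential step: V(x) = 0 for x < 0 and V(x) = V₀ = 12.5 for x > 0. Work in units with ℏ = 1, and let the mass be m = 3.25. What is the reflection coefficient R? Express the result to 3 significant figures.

The wavenumbers are k₁ = √(2mE)/ℏ = 12.87 on the left and k₂ = √(2m(E − V₀))/ℏ = 9.192 on the right.
Continuity of ψ and ψ′ at the step yields the reflection amplitude r = (k₁ − k₂)/(k₁ + k₂) = 0.1669; thus R = |r|² = 0.02784, T = 0.9722.

R = 0.0278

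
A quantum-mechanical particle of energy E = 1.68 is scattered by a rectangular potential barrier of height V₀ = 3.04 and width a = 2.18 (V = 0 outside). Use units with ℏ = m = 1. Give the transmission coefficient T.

T = 0.00298

Since E < V₀ the interior solution is evanescent with decay constant κ = √(2m(V₀ − E))/ℏ = 1.649.
κa = 3.595, sinh(κa) = 18.20.
Matching ψ, ψ′ at both faces gives T = [1 + V₀² sinh²(κa) / (4E(V₀ − E))]⁻¹ = 1/336.0 = 0.00298.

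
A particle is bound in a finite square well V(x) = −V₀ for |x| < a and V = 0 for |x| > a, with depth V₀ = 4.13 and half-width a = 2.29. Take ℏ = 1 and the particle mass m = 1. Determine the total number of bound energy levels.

The dimensionless depth is z₀ = a√(2mV₀)/ℏ = 2.29 × √(8.260) = 6.582.
A new bound state (alternating even/odd) appears each time z₀ passes a multiple of π/2, so N = ⌊2z₀/π⌋ + 1 = ⌊4.190⌋ + 1 = 5.

N = 5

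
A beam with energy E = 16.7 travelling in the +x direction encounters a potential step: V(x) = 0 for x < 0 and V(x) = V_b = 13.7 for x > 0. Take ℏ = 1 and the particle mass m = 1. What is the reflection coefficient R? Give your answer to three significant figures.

R = 0.164

The wavenumbers are k₁ = √(2mE)/ℏ = 5.779 on the left and k₂ = √(2m(E − V_b))/ℏ = 2.449 on the right.
Matching ψ and ψ′ at x = 0 gives r = (k₁ − k₂)/(k₁ + k₂), so R = r² = 0.1637 and T = 1 − R = 0.8363.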